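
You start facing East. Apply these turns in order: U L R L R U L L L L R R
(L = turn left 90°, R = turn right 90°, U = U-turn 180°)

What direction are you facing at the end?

Answer: Final heading: West

Derivation:
Start: East
  U (U-turn (180°)) -> West
  L (left (90° counter-clockwise)) -> South
  R (right (90° clockwise)) -> West
  L (left (90° counter-clockwise)) -> South
  R (right (90° clockwise)) -> West
  U (U-turn (180°)) -> East
  L (left (90° counter-clockwise)) -> North
  L (left (90° counter-clockwise)) -> West
  L (left (90° counter-clockwise)) -> South
  L (left (90° counter-clockwise)) -> East
  R (right (90° clockwise)) -> South
  R (right (90° clockwise)) -> West
Final: West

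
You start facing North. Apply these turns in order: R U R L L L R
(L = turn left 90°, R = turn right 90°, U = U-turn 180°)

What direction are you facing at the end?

Start: North
  R (right (90° clockwise)) -> East
  U (U-turn (180°)) -> West
  R (right (90° clockwise)) -> North
  L (left (90° counter-clockwise)) -> West
  L (left (90° counter-clockwise)) -> South
  L (left (90° counter-clockwise)) -> East
  R (right (90° clockwise)) -> South
Final: South

Answer: Final heading: South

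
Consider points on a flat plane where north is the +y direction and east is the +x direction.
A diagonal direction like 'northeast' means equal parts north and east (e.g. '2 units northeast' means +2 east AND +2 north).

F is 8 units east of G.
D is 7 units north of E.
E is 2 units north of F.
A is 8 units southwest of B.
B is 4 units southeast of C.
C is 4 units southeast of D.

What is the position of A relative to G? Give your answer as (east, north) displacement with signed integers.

Answer: A is at (east=8, north=-7) relative to G.

Derivation:
Place G at the origin (east=0, north=0).
  F is 8 units east of G: delta (east=+8, north=+0); F at (east=8, north=0).
  E is 2 units north of F: delta (east=+0, north=+2); E at (east=8, north=2).
  D is 7 units north of E: delta (east=+0, north=+7); D at (east=8, north=9).
  C is 4 units southeast of D: delta (east=+4, north=-4); C at (east=12, north=5).
  B is 4 units southeast of C: delta (east=+4, north=-4); B at (east=16, north=1).
  A is 8 units southwest of B: delta (east=-8, north=-8); A at (east=8, north=-7).
Therefore A relative to G: (east=8, north=-7).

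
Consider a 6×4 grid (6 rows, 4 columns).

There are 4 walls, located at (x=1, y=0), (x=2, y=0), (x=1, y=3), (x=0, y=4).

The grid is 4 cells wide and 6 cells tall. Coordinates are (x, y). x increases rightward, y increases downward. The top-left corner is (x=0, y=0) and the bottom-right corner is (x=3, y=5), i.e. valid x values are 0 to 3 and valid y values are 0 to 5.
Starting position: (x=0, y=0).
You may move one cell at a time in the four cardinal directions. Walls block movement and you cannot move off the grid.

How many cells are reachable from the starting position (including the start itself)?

Answer: Reachable cells: 20

Derivation:
BFS flood-fill from (x=0, y=0):
  Distance 0: (x=0, y=0)
  Distance 1: (x=0, y=1)
  Distance 2: (x=1, y=1), (x=0, y=2)
  Distance 3: (x=2, y=1), (x=1, y=2), (x=0, y=3)
  Distance 4: (x=3, y=1), (x=2, y=2)
  Distance 5: (x=3, y=0), (x=3, y=2), (x=2, y=3)
  Distance 6: (x=3, y=3), (x=2, y=4)
  Distance 7: (x=1, y=4), (x=3, y=4), (x=2, y=5)
  Distance 8: (x=1, y=5), (x=3, y=5)
  Distance 9: (x=0, y=5)
Total reachable: 20 (grid has 20 open cells total)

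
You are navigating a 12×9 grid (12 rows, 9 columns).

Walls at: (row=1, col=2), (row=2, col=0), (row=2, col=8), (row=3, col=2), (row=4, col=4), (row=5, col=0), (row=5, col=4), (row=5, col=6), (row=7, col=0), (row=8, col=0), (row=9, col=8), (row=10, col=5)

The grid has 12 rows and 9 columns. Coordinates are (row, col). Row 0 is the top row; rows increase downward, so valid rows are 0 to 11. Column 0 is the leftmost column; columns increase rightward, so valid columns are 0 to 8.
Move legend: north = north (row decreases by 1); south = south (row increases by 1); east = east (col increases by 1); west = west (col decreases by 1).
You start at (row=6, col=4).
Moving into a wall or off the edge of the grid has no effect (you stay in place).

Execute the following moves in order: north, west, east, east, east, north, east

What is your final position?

Start: (row=6, col=4)
  north (north): blocked, stay at (row=6, col=4)
  west (west): (row=6, col=4) -> (row=6, col=3)
  east (east): (row=6, col=3) -> (row=6, col=4)
  east (east): (row=6, col=4) -> (row=6, col=5)
  east (east): (row=6, col=5) -> (row=6, col=6)
  north (north): blocked, stay at (row=6, col=6)
  east (east): (row=6, col=6) -> (row=6, col=7)
Final: (row=6, col=7)

Answer: Final position: (row=6, col=7)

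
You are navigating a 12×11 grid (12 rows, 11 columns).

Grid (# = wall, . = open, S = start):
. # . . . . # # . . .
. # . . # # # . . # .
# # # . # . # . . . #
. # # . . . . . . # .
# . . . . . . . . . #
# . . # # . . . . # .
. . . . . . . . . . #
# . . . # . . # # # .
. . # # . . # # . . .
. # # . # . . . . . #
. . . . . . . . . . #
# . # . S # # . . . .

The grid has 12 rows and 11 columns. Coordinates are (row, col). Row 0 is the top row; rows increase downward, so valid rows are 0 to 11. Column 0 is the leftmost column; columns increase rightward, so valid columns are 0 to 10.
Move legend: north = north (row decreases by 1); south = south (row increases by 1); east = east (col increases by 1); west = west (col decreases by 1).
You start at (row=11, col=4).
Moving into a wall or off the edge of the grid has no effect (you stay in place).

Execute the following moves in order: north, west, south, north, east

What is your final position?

Answer: Final position: (row=10, col=4)

Derivation:
Start: (row=11, col=4)
  north (north): (row=11, col=4) -> (row=10, col=4)
  west (west): (row=10, col=4) -> (row=10, col=3)
  south (south): (row=10, col=3) -> (row=11, col=3)
  north (north): (row=11, col=3) -> (row=10, col=3)
  east (east): (row=10, col=3) -> (row=10, col=4)
Final: (row=10, col=4)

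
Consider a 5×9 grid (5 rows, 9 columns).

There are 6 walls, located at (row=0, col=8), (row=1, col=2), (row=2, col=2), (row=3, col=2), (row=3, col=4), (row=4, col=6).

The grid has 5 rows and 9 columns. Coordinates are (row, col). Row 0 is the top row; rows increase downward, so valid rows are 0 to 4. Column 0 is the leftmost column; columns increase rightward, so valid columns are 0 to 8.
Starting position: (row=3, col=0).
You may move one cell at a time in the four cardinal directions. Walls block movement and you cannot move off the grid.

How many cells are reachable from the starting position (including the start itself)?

Answer: Reachable cells: 39

Derivation:
BFS flood-fill from (row=3, col=0):
  Distance 0: (row=3, col=0)
  Distance 1: (row=2, col=0), (row=3, col=1), (row=4, col=0)
  Distance 2: (row=1, col=0), (row=2, col=1), (row=4, col=1)
  Distance 3: (row=0, col=0), (row=1, col=1), (row=4, col=2)
  Distance 4: (row=0, col=1), (row=4, col=3)
  Distance 5: (row=0, col=2), (row=3, col=3), (row=4, col=4)
  Distance 6: (row=0, col=3), (row=2, col=3), (row=4, col=5)
  Distance 7: (row=0, col=4), (row=1, col=3), (row=2, col=4), (row=3, col=5)
  Distance 8: (row=0, col=5), (row=1, col=4), (row=2, col=5), (row=3, col=6)
  Distance 9: (row=0, col=6), (row=1, col=5), (row=2, col=6), (row=3, col=7)
  Distance 10: (row=0, col=7), (row=1, col=6), (row=2, col=7), (row=3, col=8), (row=4, col=7)
  Distance 11: (row=1, col=7), (row=2, col=8), (row=4, col=8)
  Distance 12: (row=1, col=8)
Total reachable: 39 (grid has 39 open cells total)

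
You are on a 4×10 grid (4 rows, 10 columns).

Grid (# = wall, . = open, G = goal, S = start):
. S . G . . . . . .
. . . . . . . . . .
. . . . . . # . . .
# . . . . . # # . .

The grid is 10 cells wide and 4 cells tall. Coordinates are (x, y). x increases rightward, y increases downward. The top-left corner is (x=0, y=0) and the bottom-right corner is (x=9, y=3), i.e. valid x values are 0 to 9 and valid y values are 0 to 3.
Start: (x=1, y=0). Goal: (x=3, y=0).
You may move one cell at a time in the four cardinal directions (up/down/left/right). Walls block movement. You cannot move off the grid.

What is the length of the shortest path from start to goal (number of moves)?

Answer: Shortest path length: 2

Derivation:
BFS from (x=1, y=0) until reaching (x=3, y=0):
  Distance 0: (x=1, y=0)
  Distance 1: (x=0, y=0), (x=2, y=0), (x=1, y=1)
  Distance 2: (x=3, y=0), (x=0, y=1), (x=2, y=1), (x=1, y=2)  <- goal reached here
One shortest path (2 moves): (x=1, y=0) -> (x=2, y=0) -> (x=3, y=0)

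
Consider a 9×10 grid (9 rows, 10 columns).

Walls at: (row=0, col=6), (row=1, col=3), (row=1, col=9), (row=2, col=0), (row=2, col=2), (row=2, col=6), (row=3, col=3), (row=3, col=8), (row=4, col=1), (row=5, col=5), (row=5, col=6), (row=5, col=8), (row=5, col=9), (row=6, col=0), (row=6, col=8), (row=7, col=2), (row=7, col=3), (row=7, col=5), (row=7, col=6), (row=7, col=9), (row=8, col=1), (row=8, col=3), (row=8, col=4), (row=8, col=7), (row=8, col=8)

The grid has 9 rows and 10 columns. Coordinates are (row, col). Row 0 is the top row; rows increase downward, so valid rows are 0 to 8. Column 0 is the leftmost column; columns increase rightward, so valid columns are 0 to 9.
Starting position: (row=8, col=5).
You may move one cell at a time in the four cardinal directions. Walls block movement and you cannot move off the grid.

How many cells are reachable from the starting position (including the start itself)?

BFS flood-fill from (row=8, col=5):
  Distance 0: (row=8, col=5)
  Distance 1: (row=8, col=6)
Total reachable: 2 (grid has 65 open cells total)

Answer: Reachable cells: 2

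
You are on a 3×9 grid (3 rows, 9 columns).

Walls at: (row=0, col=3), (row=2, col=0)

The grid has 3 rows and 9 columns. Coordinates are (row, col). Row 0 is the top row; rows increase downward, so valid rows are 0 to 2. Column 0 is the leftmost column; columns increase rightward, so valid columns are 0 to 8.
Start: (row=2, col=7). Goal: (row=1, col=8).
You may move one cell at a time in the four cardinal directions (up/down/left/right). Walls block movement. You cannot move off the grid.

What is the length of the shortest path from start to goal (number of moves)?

Answer: Shortest path length: 2

Derivation:
BFS from (row=2, col=7) until reaching (row=1, col=8):
  Distance 0: (row=2, col=7)
  Distance 1: (row=1, col=7), (row=2, col=6), (row=2, col=8)
  Distance 2: (row=0, col=7), (row=1, col=6), (row=1, col=8), (row=2, col=5)  <- goal reached here
One shortest path (2 moves): (row=2, col=7) -> (row=2, col=8) -> (row=1, col=8)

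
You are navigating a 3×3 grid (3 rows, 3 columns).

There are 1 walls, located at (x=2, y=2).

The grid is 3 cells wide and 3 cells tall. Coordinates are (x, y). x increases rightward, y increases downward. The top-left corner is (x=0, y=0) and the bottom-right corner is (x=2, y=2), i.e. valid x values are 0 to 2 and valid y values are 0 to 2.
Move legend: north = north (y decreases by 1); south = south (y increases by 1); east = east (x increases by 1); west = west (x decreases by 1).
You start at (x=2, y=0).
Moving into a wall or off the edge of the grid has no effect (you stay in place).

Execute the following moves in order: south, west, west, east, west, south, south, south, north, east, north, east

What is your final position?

Answer: Final position: (x=2, y=0)

Derivation:
Start: (x=2, y=0)
  south (south): (x=2, y=0) -> (x=2, y=1)
  west (west): (x=2, y=1) -> (x=1, y=1)
  west (west): (x=1, y=1) -> (x=0, y=1)
  east (east): (x=0, y=1) -> (x=1, y=1)
  west (west): (x=1, y=1) -> (x=0, y=1)
  south (south): (x=0, y=1) -> (x=0, y=2)
  south (south): blocked, stay at (x=0, y=2)
  south (south): blocked, stay at (x=0, y=2)
  north (north): (x=0, y=2) -> (x=0, y=1)
  east (east): (x=0, y=1) -> (x=1, y=1)
  north (north): (x=1, y=1) -> (x=1, y=0)
  east (east): (x=1, y=0) -> (x=2, y=0)
Final: (x=2, y=0)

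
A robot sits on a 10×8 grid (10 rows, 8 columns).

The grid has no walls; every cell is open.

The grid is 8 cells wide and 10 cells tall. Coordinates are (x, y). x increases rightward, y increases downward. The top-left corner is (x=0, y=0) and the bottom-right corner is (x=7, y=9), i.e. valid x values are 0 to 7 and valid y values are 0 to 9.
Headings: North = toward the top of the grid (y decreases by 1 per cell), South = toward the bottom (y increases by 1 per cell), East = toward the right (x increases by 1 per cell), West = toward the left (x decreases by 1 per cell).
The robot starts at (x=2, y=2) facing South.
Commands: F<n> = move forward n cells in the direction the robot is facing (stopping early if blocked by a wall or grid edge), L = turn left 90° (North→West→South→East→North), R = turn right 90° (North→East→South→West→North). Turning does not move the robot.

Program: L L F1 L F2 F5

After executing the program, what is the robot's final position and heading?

Answer: Final position: (x=0, y=1), facing West

Derivation:
Start: (x=2, y=2), facing South
  L: turn left, now facing East
  L: turn left, now facing North
  F1: move forward 1, now at (x=2, y=1)
  L: turn left, now facing West
  F2: move forward 2, now at (x=0, y=1)
  F5: move forward 0/5 (blocked), now at (x=0, y=1)
Final: (x=0, y=1), facing West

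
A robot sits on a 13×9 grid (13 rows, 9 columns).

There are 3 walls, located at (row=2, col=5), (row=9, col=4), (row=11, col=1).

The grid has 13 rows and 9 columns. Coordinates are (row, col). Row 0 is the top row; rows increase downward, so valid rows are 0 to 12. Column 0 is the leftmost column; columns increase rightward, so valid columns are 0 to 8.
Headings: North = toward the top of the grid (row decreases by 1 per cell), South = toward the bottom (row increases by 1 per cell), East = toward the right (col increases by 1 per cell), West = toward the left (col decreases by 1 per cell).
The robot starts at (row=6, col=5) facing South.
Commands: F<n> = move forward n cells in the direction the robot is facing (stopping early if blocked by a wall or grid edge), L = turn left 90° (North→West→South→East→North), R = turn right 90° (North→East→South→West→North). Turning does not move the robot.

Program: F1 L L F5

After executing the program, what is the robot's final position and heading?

Start: (row=6, col=5), facing South
  F1: move forward 1, now at (row=7, col=5)
  L: turn left, now facing East
  L: turn left, now facing North
  F5: move forward 4/5 (blocked), now at (row=3, col=5)
Final: (row=3, col=5), facing North

Answer: Final position: (row=3, col=5), facing North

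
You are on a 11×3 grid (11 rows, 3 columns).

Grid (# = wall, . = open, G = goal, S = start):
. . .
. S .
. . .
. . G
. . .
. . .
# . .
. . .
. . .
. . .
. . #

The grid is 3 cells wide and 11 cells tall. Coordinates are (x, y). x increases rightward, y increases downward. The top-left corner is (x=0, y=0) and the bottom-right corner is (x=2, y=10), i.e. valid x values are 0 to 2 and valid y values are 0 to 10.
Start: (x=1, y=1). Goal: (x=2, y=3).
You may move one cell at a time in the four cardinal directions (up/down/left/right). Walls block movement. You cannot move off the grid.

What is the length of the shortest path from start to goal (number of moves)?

BFS from (x=1, y=1) until reaching (x=2, y=3):
  Distance 0: (x=1, y=1)
  Distance 1: (x=1, y=0), (x=0, y=1), (x=2, y=1), (x=1, y=2)
  Distance 2: (x=0, y=0), (x=2, y=0), (x=0, y=2), (x=2, y=2), (x=1, y=3)
  Distance 3: (x=0, y=3), (x=2, y=3), (x=1, y=4)  <- goal reached here
One shortest path (3 moves): (x=1, y=1) -> (x=2, y=1) -> (x=2, y=2) -> (x=2, y=3)

Answer: Shortest path length: 3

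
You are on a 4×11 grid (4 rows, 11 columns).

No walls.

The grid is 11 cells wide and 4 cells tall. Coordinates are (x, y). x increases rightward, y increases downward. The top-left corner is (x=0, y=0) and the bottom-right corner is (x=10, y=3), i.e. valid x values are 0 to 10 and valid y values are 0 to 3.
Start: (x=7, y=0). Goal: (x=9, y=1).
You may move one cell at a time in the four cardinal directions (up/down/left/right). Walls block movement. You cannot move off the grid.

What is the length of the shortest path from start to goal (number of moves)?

BFS from (x=7, y=0) until reaching (x=9, y=1):
  Distance 0: (x=7, y=0)
  Distance 1: (x=6, y=0), (x=8, y=0), (x=7, y=1)
  Distance 2: (x=5, y=0), (x=9, y=0), (x=6, y=1), (x=8, y=1), (x=7, y=2)
  Distance 3: (x=4, y=0), (x=10, y=0), (x=5, y=1), (x=9, y=1), (x=6, y=2), (x=8, y=2), (x=7, y=3)  <- goal reached here
One shortest path (3 moves): (x=7, y=0) -> (x=8, y=0) -> (x=9, y=0) -> (x=9, y=1)

Answer: Shortest path length: 3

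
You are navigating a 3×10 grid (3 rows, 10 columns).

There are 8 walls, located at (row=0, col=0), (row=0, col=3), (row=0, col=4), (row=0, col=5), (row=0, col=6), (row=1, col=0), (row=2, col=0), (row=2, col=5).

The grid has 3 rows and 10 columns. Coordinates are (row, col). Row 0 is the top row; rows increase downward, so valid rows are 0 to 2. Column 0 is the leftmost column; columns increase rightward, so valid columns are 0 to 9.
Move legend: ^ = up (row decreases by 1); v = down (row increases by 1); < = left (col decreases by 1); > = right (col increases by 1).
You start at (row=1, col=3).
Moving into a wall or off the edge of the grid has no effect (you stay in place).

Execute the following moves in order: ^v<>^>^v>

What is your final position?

Start: (row=1, col=3)
  ^ (up): blocked, stay at (row=1, col=3)
  v (down): (row=1, col=3) -> (row=2, col=3)
  < (left): (row=2, col=3) -> (row=2, col=2)
  > (right): (row=2, col=2) -> (row=2, col=3)
  ^ (up): (row=2, col=3) -> (row=1, col=3)
  > (right): (row=1, col=3) -> (row=1, col=4)
  ^ (up): blocked, stay at (row=1, col=4)
  v (down): (row=1, col=4) -> (row=2, col=4)
  > (right): blocked, stay at (row=2, col=4)
Final: (row=2, col=4)

Answer: Final position: (row=2, col=4)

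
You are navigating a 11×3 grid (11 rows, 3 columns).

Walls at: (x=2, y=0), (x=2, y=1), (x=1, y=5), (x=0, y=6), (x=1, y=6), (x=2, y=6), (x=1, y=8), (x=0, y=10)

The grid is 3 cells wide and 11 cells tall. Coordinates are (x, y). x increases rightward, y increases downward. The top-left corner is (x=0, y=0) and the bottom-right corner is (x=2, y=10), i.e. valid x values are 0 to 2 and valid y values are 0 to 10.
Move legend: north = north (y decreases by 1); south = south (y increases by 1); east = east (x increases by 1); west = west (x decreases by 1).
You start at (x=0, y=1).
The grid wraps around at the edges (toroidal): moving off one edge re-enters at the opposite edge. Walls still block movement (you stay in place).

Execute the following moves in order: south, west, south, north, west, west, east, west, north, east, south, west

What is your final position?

Start: (x=0, y=1)
  south (south): (x=0, y=1) -> (x=0, y=2)
  west (west): (x=0, y=2) -> (x=2, y=2)
  south (south): (x=2, y=2) -> (x=2, y=3)
  north (north): (x=2, y=3) -> (x=2, y=2)
  west (west): (x=2, y=2) -> (x=1, y=2)
  west (west): (x=1, y=2) -> (x=0, y=2)
  east (east): (x=0, y=2) -> (x=1, y=2)
  west (west): (x=1, y=2) -> (x=0, y=2)
  north (north): (x=0, y=2) -> (x=0, y=1)
  east (east): (x=0, y=1) -> (x=1, y=1)
  south (south): (x=1, y=1) -> (x=1, y=2)
  west (west): (x=1, y=2) -> (x=0, y=2)
Final: (x=0, y=2)

Answer: Final position: (x=0, y=2)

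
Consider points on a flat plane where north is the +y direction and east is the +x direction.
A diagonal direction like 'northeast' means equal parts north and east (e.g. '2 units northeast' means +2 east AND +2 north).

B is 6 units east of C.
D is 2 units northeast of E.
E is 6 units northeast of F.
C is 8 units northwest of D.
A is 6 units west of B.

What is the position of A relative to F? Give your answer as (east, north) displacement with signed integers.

Answer: A is at (east=0, north=16) relative to F.

Derivation:
Place F at the origin (east=0, north=0).
  E is 6 units northeast of F: delta (east=+6, north=+6); E at (east=6, north=6).
  D is 2 units northeast of E: delta (east=+2, north=+2); D at (east=8, north=8).
  C is 8 units northwest of D: delta (east=-8, north=+8); C at (east=0, north=16).
  B is 6 units east of C: delta (east=+6, north=+0); B at (east=6, north=16).
  A is 6 units west of B: delta (east=-6, north=+0); A at (east=0, north=16).
Therefore A relative to F: (east=0, north=16).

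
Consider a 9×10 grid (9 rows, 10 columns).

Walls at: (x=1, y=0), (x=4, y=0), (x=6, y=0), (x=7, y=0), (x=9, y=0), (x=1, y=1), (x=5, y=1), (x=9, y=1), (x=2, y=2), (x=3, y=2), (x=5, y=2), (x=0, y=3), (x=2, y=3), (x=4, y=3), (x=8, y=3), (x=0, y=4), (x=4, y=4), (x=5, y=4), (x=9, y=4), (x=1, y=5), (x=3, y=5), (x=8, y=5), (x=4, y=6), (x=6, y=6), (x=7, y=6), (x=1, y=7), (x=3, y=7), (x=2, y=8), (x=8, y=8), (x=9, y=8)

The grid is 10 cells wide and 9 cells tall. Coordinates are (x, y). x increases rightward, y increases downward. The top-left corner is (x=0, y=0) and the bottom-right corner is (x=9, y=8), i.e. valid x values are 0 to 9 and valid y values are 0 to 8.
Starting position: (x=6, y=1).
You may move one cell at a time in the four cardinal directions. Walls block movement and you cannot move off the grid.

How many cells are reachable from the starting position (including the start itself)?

Answer: Reachable cells: 34

Derivation:
BFS flood-fill from (x=6, y=1):
  Distance 0: (x=6, y=1)
  Distance 1: (x=7, y=1), (x=6, y=2)
  Distance 2: (x=8, y=1), (x=7, y=2), (x=6, y=3)
  Distance 3: (x=8, y=0), (x=8, y=2), (x=5, y=3), (x=7, y=3), (x=6, y=4)
  Distance 4: (x=9, y=2), (x=7, y=4), (x=6, y=5)
  Distance 5: (x=9, y=3), (x=8, y=4), (x=5, y=5), (x=7, y=5)
  Distance 6: (x=4, y=5), (x=5, y=6)
  Distance 7: (x=5, y=7)
  Distance 8: (x=4, y=7), (x=6, y=7), (x=5, y=8)
  Distance 9: (x=7, y=7), (x=4, y=8), (x=6, y=8)
  Distance 10: (x=8, y=7), (x=3, y=8), (x=7, y=8)
  Distance 11: (x=8, y=6), (x=9, y=7)
  Distance 12: (x=9, y=6)
  Distance 13: (x=9, y=5)
Total reachable: 34 (grid has 60 open cells total)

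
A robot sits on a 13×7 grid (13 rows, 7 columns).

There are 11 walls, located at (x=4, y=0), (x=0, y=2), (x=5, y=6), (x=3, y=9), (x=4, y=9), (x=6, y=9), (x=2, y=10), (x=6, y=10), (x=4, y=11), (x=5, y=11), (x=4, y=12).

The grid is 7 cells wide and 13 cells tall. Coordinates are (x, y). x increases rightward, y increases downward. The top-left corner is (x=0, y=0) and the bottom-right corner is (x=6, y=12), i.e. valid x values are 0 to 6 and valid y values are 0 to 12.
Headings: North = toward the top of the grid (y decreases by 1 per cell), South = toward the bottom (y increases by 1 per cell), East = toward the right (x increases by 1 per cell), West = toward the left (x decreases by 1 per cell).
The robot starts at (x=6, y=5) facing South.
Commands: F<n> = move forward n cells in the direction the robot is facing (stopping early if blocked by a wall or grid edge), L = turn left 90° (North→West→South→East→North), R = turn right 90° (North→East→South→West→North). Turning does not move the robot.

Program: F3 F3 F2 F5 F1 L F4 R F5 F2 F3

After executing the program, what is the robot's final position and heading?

Answer: Final position: (x=6, y=8), facing South

Derivation:
Start: (x=6, y=5), facing South
  F3: move forward 3, now at (x=6, y=8)
  F3: move forward 0/3 (blocked), now at (x=6, y=8)
  F2: move forward 0/2 (blocked), now at (x=6, y=8)
  F5: move forward 0/5 (blocked), now at (x=6, y=8)
  F1: move forward 0/1 (blocked), now at (x=6, y=8)
  L: turn left, now facing East
  F4: move forward 0/4 (blocked), now at (x=6, y=8)
  R: turn right, now facing South
  F5: move forward 0/5 (blocked), now at (x=6, y=8)
  F2: move forward 0/2 (blocked), now at (x=6, y=8)
  F3: move forward 0/3 (blocked), now at (x=6, y=8)
Final: (x=6, y=8), facing South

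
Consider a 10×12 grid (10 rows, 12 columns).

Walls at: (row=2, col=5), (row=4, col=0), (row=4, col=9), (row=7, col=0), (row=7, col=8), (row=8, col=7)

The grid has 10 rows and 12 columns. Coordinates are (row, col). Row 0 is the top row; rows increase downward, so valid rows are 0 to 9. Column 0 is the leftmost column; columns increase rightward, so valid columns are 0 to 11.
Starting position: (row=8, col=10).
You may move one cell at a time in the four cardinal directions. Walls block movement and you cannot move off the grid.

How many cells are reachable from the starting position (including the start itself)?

BFS flood-fill from (row=8, col=10):
  Distance 0: (row=8, col=10)
  Distance 1: (row=7, col=10), (row=8, col=9), (row=8, col=11), (row=9, col=10)
  Distance 2: (row=6, col=10), (row=7, col=9), (row=7, col=11), (row=8, col=8), (row=9, col=9), (row=9, col=11)
  Distance 3: (row=5, col=10), (row=6, col=9), (row=6, col=11), (row=9, col=8)
  Distance 4: (row=4, col=10), (row=5, col=9), (row=5, col=11), (row=6, col=8), (row=9, col=7)
  Distance 5: (row=3, col=10), (row=4, col=11), (row=5, col=8), (row=6, col=7), (row=9, col=6)
  Distance 6: (row=2, col=10), (row=3, col=9), (row=3, col=11), (row=4, col=8), (row=5, col=7), (row=6, col=6), (row=7, col=7), (row=8, col=6), (row=9, col=5)
  Distance 7: (row=1, col=10), (row=2, col=9), (row=2, col=11), (row=3, col=8), (row=4, col=7), (row=5, col=6), (row=6, col=5), (row=7, col=6), (row=8, col=5), (row=9, col=4)
  Distance 8: (row=0, col=10), (row=1, col=9), (row=1, col=11), (row=2, col=8), (row=3, col=7), (row=4, col=6), (row=5, col=5), (row=6, col=4), (row=7, col=5), (row=8, col=4), (row=9, col=3)
  Distance 9: (row=0, col=9), (row=0, col=11), (row=1, col=8), (row=2, col=7), (row=3, col=6), (row=4, col=5), (row=5, col=4), (row=6, col=3), (row=7, col=4), (row=8, col=3), (row=9, col=2)
  Distance 10: (row=0, col=8), (row=1, col=7), (row=2, col=6), (row=3, col=5), (row=4, col=4), (row=5, col=3), (row=6, col=2), (row=7, col=3), (row=8, col=2), (row=9, col=1)
  Distance 11: (row=0, col=7), (row=1, col=6), (row=3, col=4), (row=4, col=3), (row=5, col=2), (row=6, col=1), (row=7, col=2), (row=8, col=1), (row=9, col=0)
  Distance 12: (row=0, col=6), (row=1, col=5), (row=2, col=4), (row=3, col=3), (row=4, col=2), (row=5, col=1), (row=6, col=0), (row=7, col=1), (row=8, col=0)
  Distance 13: (row=0, col=5), (row=1, col=4), (row=2, col=3), (row=3, col=2), (row=4, col=1), (row=5, col=0)
  Distance 14: (row=0, col=4), (row=1, col=3), (row=2, col=2), (row=3, col=1)
  Distance 15: (row=0, col=3), (row=1, col=2), (row=2, col=1), (row=3, col=0)
  Distance 16: (row=0, col=2), (row=1, col=1), (row=2, col=0)
  Distance 17: (row=0, col=1), (row=1, col=0)
  Distance 18: (row=0, col=0)
Total reachable: 114 (grid has 114 open cells total)

Answer: Reachable cells: 114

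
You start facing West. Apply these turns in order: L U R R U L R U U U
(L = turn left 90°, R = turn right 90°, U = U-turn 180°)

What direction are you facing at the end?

Answer: Final heading: South

Derivation:
Start: West
  L (left (90° counter-clockwise)) -> South
  U (U-turn (180°)) -> North
  R (right (90° clockwise)) -> East
  R (right (90° clockwise)) -> South
  U (U-turn (180°)) -> North
  L (left (90° counter-clockwise)) -> West
  R (right (90° clockwise)) -> North
  U (U-turn (180°)) -> South
  U (U-turn (180°)) -> North
  U (U-turn (180°)) -> South
Final: South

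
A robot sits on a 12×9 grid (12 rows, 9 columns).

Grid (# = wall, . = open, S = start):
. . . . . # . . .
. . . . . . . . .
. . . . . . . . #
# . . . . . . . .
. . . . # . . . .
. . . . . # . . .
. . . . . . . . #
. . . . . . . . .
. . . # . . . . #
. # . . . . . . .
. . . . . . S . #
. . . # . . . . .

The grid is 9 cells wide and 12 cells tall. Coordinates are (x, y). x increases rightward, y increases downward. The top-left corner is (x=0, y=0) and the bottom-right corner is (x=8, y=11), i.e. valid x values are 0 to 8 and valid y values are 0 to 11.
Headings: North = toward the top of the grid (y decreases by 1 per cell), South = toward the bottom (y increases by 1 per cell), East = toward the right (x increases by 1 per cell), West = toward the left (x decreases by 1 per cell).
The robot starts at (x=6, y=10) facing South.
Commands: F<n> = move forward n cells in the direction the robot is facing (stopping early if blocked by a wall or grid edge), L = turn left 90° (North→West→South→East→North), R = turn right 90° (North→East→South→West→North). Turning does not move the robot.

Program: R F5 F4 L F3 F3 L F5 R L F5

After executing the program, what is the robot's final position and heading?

Start: (x=6, y=10), facing South
  R: turn right, now facing West
  F5: move forward 5, now at (x=1, y=10)
  F4: move forward 1/4 (blocked), now at (x=0, y=10)
  L: turn left, now facing South
  F3: move forward 1/3 (blocked), now at (x=0, y=11)
  F3: move forward 0/3 (blocked), now at (x=0, y=11)
  L: turn left, now facing East
  F5: move forward 2/5 (blocked), now at (x=2, y=11)
  R: turn right, now facing South
  L: turn left, now facing East
  F5: move forward 0/5 (blocked), now at (x=2, y=11)
Final: (x=2, y=11), facing East

Answer: Final position: (x=2, y=11), facing East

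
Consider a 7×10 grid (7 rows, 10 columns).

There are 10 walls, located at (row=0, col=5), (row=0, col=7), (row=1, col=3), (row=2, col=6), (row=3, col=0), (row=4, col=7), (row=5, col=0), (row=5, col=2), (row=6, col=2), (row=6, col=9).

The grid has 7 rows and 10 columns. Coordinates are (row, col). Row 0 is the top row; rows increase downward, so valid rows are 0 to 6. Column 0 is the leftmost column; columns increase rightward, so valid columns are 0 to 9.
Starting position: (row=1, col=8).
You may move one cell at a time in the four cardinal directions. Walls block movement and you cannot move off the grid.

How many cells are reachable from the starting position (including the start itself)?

BFS flood-fill from (row=1, col=8):
  Distance 0: (row=1, col=8)
  Distance 1: (row=0, col=8), (row=1, col=7), (row=1, col=9), (row=2, col=8)
  Distance 2: (row=0, col=9), (row=1, col=6), (row=2, col=7), (row=2, col=9), (row=3, col=8)
  Distance 3: (row=0, col=6), (row=1, col=5), (row=3, col=7), (row=3, col=9), (row=4, col=8)
  Distance 4: (row=1, col=4), (row=2, col=5), (row=3, col=6), (row=4, col=9), (row=5, col=8)
  Distance 5: (row=0, col=4), (row=2, col=4), (row=3, col=5), (row=4, col=6), (row=5, col=7), (row=5, col=9), (row=6, col=8)
  Distance 6: (row=0, col=3), (row=2, col=3), (row=3, col=4), (row=4, col=5), (row=5, col=6), (row=6, col=7)
  Distance 7: (row=0, col=2), (row=2, col=2), (row=3, col=3), (row=4, col=4), (row=5, col=5), (row=6, col=6)
  Distance 8: (row=0, col=1), (row=1, col=2), (row=2, col=1), (row=3, col=2), (row=4, col=3), (row=5, col=4), (row=6, col=5)
  Distance 9: (row=0, col=0), (row=1, col=1), (row=2, col=0), (row=3, col=1), (row=4, col=2), (row=5, col=3), (row=6, col=4)
  Distance 10: (row=1, col=0), (row=4, col=1), (row=6, col=3)
  Distance 11: (row=4, col=0), (row=5, col=1)
  Distance 12: (row=6, col=1)
  Distance 13: (row=6, col=0)
Total reachable: 60 (grid has 60 open cells total)

Answer: Reachable cells: 60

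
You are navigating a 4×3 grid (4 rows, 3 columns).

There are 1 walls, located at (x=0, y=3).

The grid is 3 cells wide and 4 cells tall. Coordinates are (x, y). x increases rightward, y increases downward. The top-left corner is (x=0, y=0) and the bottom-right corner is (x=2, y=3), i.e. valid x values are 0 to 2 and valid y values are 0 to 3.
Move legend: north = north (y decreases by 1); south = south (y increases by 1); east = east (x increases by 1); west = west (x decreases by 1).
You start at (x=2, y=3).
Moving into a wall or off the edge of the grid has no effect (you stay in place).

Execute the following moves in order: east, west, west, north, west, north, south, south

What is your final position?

Answer: Final position: (x=0, y=2)

Derivation:
Start: (x=2, y=3)
  east (east): blocked, stay at (x=2, y=3)
  west (west): (x=2, y=3) -> (x=1, y=3)
  west (west): blocked, stay at (x=1, y=3)
  north (north): (x=1, y=3) -> (x=1, y=2)
  west (west): (x=1, y=2) -> (x=0, y=2)
  north (north): (x=0, y=2) -> (x=0, y=1)
  south (south): (x=0, y=1) -> (x=0, y=2)
  south (south): blocked, stay at (x=0, y=2)
Final: (x=0, y=2)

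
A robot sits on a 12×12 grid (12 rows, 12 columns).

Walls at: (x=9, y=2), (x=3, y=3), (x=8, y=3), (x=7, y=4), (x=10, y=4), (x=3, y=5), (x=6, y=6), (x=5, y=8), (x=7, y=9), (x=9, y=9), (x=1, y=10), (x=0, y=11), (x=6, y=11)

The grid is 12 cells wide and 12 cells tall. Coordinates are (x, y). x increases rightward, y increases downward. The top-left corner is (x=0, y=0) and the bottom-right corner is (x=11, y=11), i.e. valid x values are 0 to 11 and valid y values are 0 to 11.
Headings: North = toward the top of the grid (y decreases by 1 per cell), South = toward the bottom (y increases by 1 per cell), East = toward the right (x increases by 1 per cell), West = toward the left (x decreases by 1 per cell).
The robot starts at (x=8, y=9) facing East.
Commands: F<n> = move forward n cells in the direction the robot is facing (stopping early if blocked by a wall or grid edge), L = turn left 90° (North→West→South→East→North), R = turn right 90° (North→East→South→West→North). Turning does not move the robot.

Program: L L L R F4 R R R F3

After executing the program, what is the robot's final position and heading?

Answer: Final position: (x=8, y=11), facing South

Derivation:
Start: (x=8, y=9), facing East
  L: turn left, now facing North
  L: turn left, now facing West
  L: turn left, now facing South
  R: turn right, now facing West
  F4: move forward 0/4 (blocked), now at (x=8, y=9)
  R: turn right, now facing North
  R: turn right, now facing East
  R: turn right, now facing South
  F3: move forward 2/3 (blocked), now at (x=8, y=11)
Final: (x=8, y=11), facing South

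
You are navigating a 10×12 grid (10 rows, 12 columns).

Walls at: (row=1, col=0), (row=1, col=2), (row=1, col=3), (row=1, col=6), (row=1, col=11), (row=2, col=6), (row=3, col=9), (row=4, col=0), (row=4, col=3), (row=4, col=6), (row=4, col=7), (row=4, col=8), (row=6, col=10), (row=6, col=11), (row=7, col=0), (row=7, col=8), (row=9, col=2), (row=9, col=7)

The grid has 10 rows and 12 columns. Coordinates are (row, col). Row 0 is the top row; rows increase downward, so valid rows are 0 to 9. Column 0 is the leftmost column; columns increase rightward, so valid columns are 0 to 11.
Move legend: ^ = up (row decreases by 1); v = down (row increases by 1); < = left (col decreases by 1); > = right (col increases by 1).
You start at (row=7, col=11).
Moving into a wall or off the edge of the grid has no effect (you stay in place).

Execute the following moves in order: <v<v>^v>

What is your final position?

Answer: Final position: (row=9, col=11)

Derivation:
Start: (row=7, col=11)
  < (left): (row=7, col=11) -> (row=7, col=10)
  v (down): (row=7, col=10) -> (row=8, col=10)
  < (left): (row=8, col=10) -> (row=8, col=9)
  v (down): (row=8, col=9) -> (row=9, col=9)
  > (right): (row=9, col=9) -> (row=9, col=10)
  ^ (up): (row=9, col=10) -> (row=8, col=10)
  v (down): (row=8, col=10) -> (row=9, col=10)
  > (right): (row=9, col=10) -> (row=9, col=11)
Final: (row=9, col=11)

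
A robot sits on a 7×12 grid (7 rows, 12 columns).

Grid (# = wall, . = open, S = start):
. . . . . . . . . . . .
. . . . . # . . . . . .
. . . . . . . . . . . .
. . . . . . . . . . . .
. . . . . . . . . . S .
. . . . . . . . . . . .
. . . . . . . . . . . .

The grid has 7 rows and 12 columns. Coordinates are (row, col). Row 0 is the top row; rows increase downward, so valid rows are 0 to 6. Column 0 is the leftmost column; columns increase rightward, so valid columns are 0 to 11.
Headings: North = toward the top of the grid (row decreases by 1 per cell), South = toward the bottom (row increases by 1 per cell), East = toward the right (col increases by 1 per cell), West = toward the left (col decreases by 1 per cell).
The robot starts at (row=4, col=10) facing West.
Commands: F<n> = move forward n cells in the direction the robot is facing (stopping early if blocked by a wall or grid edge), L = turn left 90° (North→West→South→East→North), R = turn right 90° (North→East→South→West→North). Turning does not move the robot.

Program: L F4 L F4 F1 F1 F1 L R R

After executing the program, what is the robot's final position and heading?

Start: (row=4, col=10), facing West
  L: turn left, now facing South
  F4: move forward 2/4 (blocked), now at (row=6, col=10)
  L: turn left, now facing East
  F4: move forward 1/4 (blocked), now at (row=6, col=11)
  [×3]F1: move forward 0/1 (blocked), now at (row=6, col=11)
  L: turn left, now facing North
  R: turn right, now facing East
  R: turn right, now facing South
Final: (row=6, col=11), facing South

Answer: Final position: (row=6, col=11), facing South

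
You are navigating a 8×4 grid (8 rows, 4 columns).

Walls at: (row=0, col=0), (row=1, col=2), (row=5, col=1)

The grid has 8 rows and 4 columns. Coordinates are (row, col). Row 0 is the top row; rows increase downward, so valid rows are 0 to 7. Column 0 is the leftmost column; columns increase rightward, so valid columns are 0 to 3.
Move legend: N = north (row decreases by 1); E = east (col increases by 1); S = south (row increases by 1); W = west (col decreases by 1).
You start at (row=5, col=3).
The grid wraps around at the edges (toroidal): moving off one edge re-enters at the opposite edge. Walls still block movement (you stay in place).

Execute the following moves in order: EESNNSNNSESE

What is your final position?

Answer: Final position: (row=4, col=2)

Derivation:
Start: (row=5, col=3)
  E (east): (row=5, col=3) -> (row=5, col=0)
  E (east): blocked, stay at (row=5, col=0)
  S (south): (row=5, col=0) -> (row=6, col=0)
  N (north): (row=6, col=0) -> (row=5, col=0)
  N (north): (row=5, col=0) -> (row=4, col=0)
  S (south): (row=4, col=0) -> (row=5, col=0)
  N (north): (row=5, col=0) -> (row=4, col=0)
  N (north): (row=4, col=0) -> (row=3, col=0)
  S (south): (row=3, col=0) -> (row=4, col=0)
  E (east): (row=4, col=0) -> (row=4, col=1)
  S (south): blocked, stay at (row=4, col=1)
  E (east): (row=4, col=1) -> (row=4, col=2)
Final: (row=4, col=2)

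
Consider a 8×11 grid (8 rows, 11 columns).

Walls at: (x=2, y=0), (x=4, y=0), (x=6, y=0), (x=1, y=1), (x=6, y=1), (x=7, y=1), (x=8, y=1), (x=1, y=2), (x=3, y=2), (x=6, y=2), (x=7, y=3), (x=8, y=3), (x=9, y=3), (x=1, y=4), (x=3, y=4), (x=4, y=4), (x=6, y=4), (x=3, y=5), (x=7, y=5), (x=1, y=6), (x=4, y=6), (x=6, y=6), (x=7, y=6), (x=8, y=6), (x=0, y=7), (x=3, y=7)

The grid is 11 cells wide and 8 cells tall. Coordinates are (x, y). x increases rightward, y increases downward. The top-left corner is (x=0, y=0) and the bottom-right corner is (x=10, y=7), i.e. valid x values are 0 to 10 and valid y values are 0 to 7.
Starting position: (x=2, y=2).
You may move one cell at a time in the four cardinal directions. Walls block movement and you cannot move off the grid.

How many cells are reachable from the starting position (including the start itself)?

BFS flood-fill from (x=2, y=2):
  Distance 0: (x=2, y=2)
  Distance 1: (x=2, y=1), (x=2, y=3)
  Distance 2: (x=3, y=1), (x=1, y=3), (x=3, y=3), (x=2, y=4)
  Distance 3: (x=3, y=0), (x=4, y=1), (x=0, y=3), (x=4, y=3), (x=2, y=5)
  Distance 4: (x=5, y=1), (x=0, y=2), (x=4, y=2), (x=5, y=3), (x=0, y=4), (x=1, y=5), (x=2, y=6)
  Distance 5: (x=5, y=0), (x=0, y=1), (x=5, y=2), (x=6, y=3), (x=5, y=4), (x=0, y=5), (x=3, y=6), (x=2, y=7)
  Distance 6: (x=0, y=0), (x=5, y=5), (x=0, y=6), (x=1, y=7)
  Distance 7: (x=1, y=0), (x=4, y=5), (x=6, y=5), (x=5, y=6)
  Distance 8: (x=5, y=7)
  Distance 9: (x=4, y=7), (x=6, y=7)
  Distance 10: (x=7, y=7)
  Distance 11: (x=8, y=7)
  Distance 12: (x=9, y=7)
  Distance 13: (x=9, y=6), (x=10, y=7)
  Distance 14: (x=9, y=5), (x=10, y=6)
  Distance 15: (x=9, y=4), (x=8, y=5), (x=10, y=5)
  Distance 16: (x=8, y=4), (x=10, y=4)
  Distance 17: (x=10, y=3), (x=7, y=4)
  Distance 18: (x=10, y=2)
  Distance 19: (x=10, y=1), (x=9, y=2)
  Distance 20: (x=10, y=0), (x=9, y=1), (x=8, y=2)
  Distance 21: (x=9, y=0), (x=7, y=2)
  Distance 22: (x=8, y=0)
  Distance 23: (x=7, y=0)
Total reachable: 62 (grid has 62 open cells total)

Answer: Reachable cells: 62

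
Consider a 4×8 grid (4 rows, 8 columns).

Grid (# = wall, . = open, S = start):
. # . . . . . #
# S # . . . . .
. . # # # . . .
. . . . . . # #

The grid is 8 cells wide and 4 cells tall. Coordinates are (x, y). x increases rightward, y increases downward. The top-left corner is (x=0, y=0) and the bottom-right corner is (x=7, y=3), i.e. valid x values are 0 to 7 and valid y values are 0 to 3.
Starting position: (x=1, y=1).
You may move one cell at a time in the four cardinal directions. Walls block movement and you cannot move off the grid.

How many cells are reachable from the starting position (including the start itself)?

BFS flood-fill from (x=1, y=1):
  Distance 0: (x=1, y=1)
  Distance 1: (x=1, y=2)
  Distance 2: (x=0, y=2), (x=1, y=3)
  Distance 3: (x=0, y=3), (x=2, y=3)
  Distance 4: (x=3, y=3)
  Distance 5: (x=4, y=3)
  Distance 6: (x=5, y=3)
  Distance 7: (x=5, y=2)
  Distance 8: (x=5, y=1), (x=6, y=2)
  Distance 9: (x=5, y=0), (x=4, y=1), (x=6, y=1), (x=7, y=2)
  Distance 10: (x=4, y=0), (x=6, y=0), (x=3, y=1), (x=7, y=1)
  Distance 11: (x=3, y=0)
  Distance 12: (x=2, y=0)
Total reachable: 22 (grid has 23 open cells total)

Answer: Reachable cells: 22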